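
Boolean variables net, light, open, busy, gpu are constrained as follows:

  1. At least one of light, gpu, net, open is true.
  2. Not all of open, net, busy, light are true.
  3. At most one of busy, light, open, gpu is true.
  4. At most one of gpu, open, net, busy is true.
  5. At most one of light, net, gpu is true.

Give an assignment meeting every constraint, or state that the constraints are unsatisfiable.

net = False, light = False, open = False, busy = False, gpu = True

  (1) {light, gpu, net, open}: 1 true — at least one ✓
  (2) {open, net, busy, light}: 0/4 true — not all ✓
  (3) {busy, light, open, gpu}: 1 true — at most one ✓
  (4) {gpu, open, net, busy}: 1 true — at most one ✓
  (5) {light, net, gpu}: 1 true — at most one ✓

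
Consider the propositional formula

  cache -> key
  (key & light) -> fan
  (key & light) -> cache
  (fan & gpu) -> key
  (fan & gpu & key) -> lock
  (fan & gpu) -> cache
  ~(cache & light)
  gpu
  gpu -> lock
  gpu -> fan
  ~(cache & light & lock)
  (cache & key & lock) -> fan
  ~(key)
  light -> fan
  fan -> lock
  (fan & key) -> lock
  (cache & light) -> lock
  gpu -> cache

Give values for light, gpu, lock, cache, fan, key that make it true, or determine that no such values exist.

The formula is unsatisfiable.

Case gpu = True:
  (~key) forces key = False.
  (~cache | key) forces cache = False.
  Clause (cache | ~gpu) is falsified — contradiction.
Case gpu = False:
  Clause (gpu) is falsified — contradiction.
Both cases fail, so the formula is unsatisfiable.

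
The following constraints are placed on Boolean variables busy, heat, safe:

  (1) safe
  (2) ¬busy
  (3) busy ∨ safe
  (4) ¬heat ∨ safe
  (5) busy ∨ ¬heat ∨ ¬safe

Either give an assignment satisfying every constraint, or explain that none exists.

busy = False; heat = False; safe = True

Unit clause (safe) forces safe = True.
Unit clause (¬busy) forces busy = False.
In (busy ∨ ¬heat ∨ ¬safe) only ¬heat is left, so heat = False.
Check each clause:
  (safe): safe holds.
  (¬busy): ¬busy holds.
  (busy ∨ safe): safe holds.
  (¬heat ∨ safe): ¬heat holds.
  (busy ∨ ¬heat ∨ ¬safe): ¬heat holds.
All clauses satisfied.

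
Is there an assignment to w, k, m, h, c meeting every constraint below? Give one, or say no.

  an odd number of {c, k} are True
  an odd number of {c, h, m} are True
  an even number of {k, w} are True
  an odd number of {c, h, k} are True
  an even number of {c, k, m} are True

w = True; k = True; m = True; h = False; c = False

{c, k}: 1 true → odd ✓
{c, h, m}: 1 true → odd ✓
{k, w}: 2 true → even ✓
{c, h, k}: 1 true → odd ✓
{c, k, m}: 2 true → even ✓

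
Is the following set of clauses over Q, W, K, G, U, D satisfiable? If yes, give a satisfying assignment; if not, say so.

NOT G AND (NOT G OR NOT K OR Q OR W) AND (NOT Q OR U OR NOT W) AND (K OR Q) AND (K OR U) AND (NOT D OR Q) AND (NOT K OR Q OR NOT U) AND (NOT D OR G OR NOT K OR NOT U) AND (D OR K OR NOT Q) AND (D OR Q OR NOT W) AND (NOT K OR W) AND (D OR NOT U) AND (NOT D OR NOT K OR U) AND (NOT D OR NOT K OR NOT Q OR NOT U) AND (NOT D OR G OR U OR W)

Q = True; W = True; K = False; G = False; U = True; D = True

Unit clause (NOT G) forces G = False.
Try Q = False:
  (K OR Q) forces K = True.
  (NOT D OR Q) forces D = False.
  (NOT K OR Q OR NOT U) forces U = False.
  (D OR Q OR NOT W) forces W = False.
  clause (NOT K OR W) is falsified — backtrack.
So Q = True.
Set W = True.
  then (NOT Q OR U OR NOT W) forces U = True.
  then (D OR NOT U) forces D = True.
  then (NOT D OR NOT K OR NOT Q OR NOT U) forces K = False.
All clauses satisfied.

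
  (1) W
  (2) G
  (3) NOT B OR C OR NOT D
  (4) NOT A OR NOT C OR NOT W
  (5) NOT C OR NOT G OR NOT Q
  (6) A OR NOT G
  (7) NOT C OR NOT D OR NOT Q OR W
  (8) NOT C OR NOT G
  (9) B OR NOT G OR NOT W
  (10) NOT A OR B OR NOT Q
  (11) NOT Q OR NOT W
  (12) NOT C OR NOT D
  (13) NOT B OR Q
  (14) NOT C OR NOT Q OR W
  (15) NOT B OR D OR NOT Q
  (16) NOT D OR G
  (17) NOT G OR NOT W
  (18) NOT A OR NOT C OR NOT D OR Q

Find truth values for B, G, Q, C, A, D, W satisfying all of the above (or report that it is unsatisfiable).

Case G = True:
  (W) forces W = True.
  Clause (NOT G OR NOT W) is falsified — contradiction.
Case G = False:
  Clause (G) is falsified — contradiction.
Both cases fail, so the formula is unsatisfiable.

The formula is unsatisfiable.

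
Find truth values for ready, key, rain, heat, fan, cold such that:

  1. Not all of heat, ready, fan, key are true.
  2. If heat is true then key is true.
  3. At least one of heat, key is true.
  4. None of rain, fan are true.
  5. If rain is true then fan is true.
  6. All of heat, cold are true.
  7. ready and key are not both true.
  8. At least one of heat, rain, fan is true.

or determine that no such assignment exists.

ready: False; key: True; rain: False; heat: True; fan: False; cold: True

  (1) {heat, ready, fan, key}: 2/4 true — not all ✓
  (2) heat=T ⇒ key: T ✓
  (3) {heat, key}: 2 true — at least one ✓
  (4) {rain, fan}: 0 true — none ✓
  (5) rain=F ⇒ fan: vacuous ✓
  (6) {heat, cold}: all 2 true ✓
  (7) ready=F, key=T — not both ✓
  (8) {heat, rain, fan}: 1 true — at least one ✓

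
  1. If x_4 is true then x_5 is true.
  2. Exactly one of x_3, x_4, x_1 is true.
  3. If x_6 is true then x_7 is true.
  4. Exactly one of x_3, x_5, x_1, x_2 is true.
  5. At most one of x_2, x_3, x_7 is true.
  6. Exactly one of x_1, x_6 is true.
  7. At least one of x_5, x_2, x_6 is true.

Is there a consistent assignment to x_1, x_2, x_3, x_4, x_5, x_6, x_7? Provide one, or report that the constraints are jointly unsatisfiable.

x_1: False, x_2: False, x_3: False, x_4: True, x_5: True, x_6: True, x_7: True

  (1) x_4=T ⇒ x_5: T ✓
  (2) {x_3, x_4, x_1}: 1 true — exactly one ✓
  (3) x_6=T ⇒ x_7: T ✓
  (4) {x_3, x_5, x_1, x_2}: 1 true — exactly one ✓
  (5) {x_2, x_3, x_7}: 1 true — at most one ✓
  (6) {x_1, x_6}: 1 true — exactly one ✓
  (7) {x_5, x_2, x_6}: 2 true — at least one ✓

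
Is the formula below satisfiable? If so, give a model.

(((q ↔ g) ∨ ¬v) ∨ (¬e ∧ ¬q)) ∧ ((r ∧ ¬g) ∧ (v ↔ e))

v: False, r: True, q: True, e: False, g: False

  ((q ↔ g) ∨ ¬v) ∨ (¬e ∧ ¬q) = True
    (q ↔ g) ∨ ¬v = True
      q ↔ g = False
      ¬v = True
    ¬e ∧ ¬q = False
      ¬e = True
      ¬q = False
  (r ∧ ¬g) ∧ (v ↔ e) = True
    r ∧ ¬g = True
      ¬g = True
    v ↔ e = True
Both conjuncts True, so the formula holds.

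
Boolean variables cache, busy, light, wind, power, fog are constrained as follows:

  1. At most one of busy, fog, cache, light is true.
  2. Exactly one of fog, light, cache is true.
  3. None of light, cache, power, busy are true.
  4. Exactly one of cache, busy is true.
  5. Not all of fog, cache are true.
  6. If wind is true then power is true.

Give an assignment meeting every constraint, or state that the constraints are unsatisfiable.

Case busy = True:
  Constraint (3) is violated (busy=T) — contradiction.
Case busy = False:
  (3) forces light = False.
  (3) forces cache = False.
  Constraint (4) is violated (cache=F, busy=F) — contradiction.
Both cases fail — unsatisfiable.

Unsatisfiable — no assignment works.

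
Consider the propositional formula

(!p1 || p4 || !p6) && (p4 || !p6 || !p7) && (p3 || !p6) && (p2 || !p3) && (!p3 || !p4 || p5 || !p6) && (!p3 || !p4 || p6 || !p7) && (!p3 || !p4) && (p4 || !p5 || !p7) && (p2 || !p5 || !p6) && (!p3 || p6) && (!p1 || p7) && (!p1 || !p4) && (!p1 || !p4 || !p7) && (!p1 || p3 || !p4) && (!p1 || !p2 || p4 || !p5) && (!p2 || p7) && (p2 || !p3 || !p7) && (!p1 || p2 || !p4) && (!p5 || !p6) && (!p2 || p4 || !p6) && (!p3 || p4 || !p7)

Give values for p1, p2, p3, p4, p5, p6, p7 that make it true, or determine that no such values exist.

p1 = True, p2 = False, p3 = False, p4 = False, p5 = False, p6 = False, p7 = True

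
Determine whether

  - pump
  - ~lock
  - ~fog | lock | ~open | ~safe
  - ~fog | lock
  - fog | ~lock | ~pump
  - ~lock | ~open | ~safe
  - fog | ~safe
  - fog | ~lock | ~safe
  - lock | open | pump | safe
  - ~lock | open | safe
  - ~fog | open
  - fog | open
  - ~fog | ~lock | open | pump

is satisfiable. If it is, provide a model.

open=T, pump=T, fog=F, lock=F, safe=F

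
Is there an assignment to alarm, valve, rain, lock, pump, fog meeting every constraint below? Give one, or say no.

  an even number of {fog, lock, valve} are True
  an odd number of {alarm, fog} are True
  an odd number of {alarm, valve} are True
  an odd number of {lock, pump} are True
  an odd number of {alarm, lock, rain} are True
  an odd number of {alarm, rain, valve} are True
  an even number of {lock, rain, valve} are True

alarm=T, valve=F, rain=F, lock=F, pump=T, fog=F

{fog, lock, valve}: 0 true → even ✓
{alarm, fog}: 1 true → odd ✓
{alarm, valve}: 1 true → odd ✓
{lock, pump}: 1 true → odd ✓
{alarm, lock, rain}: 1 true → odd ✓
{alarm, rain, valve}: 1 true → odd ✓
{lock, rain, valve}: 0 true → even ✓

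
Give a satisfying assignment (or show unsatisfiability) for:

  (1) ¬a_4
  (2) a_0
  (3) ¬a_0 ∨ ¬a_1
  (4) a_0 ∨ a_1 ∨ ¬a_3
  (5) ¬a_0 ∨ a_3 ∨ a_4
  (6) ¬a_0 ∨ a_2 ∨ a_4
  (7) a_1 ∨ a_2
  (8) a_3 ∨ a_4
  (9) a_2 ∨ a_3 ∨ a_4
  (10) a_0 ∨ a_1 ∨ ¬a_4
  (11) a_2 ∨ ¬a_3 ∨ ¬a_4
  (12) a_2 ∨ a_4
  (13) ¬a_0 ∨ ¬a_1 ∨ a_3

Unit clause (¬a_4) forces a_4 = False.
Unit clause (a_0) forces a_0 = True.
In (¬a_0 ∨ ¬a_1) only ¬a_1 is left, so a_1 = False.
In (¬a_0 ∨ a_3 ∨ a_4) only a_3 is left, so a_3 = True.
In (¬a_0 ∨ a_2 ∨ a_4) only a_2 is left, so a_2 = True.
All clauses satisfied.

a_0 = True; a_1 = False; a_2 = True; a_3 = True; a_4 = False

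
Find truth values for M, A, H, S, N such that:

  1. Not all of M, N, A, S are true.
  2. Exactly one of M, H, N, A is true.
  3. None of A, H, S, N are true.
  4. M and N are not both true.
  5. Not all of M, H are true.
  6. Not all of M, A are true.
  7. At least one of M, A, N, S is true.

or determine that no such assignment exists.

M = True, A = False, H = False, S = False, N = False

  (1) {M, N, A, S}: 1/4 true — not all ✓
  (2) {M, H, N, A}: 1 true — exactly one ✓
  (3) {A, H, S, N}: 0 true — none ✓
  (4) M=T, N=F — not both ✓
  (5) {M, H}: 1/2 true — not all ✓
  (6) {M, A}: 1/2 true — not all ✓
  (7) {M, A, N, S}: 1 true — at least one ✓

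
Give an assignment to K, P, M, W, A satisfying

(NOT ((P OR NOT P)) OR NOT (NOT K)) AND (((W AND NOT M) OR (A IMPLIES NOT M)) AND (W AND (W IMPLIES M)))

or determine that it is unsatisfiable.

K = True, P = True, M = True, W = True, A = False

  NOT ((P OR NOT P)) OR NOT (NOT K) = True
    NOT ((P OR NOT P)) = False
      P OR NOT P = True
        NOT P = False
    NOT (NOT K) = True
      NOT K = False
  ((W AND NOT M) OR (A IMPLIES NOT M)) AND (W AND (W IMPLIES M)) = True
    (W AND NOT M) OR (A IMPLIES NOT M) = True
      W AND NOT M = False
        NOT M = False
      A IMPLIES NOT M = True
        NOT M = False
    W AND (W IMPLIES M) = True
      W IMPLIES M = True
Both conjuncts True, so the formula holds.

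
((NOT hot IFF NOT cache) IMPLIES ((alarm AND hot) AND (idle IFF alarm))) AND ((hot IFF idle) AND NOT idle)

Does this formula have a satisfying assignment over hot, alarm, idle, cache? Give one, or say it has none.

hot = False; alarm = False; idle = False; cache = True

  (NOT hot IFF NOT cache) IMPLIES ((alarm AND hot) AND (idle IFF alarm)) = True
    NOT hot IFF NOT cache = False
      NOT hot = True
      NOT cache = False
    (alarm AND hot) AND (idle IFF alarm) = False
      alarm AND hot = False
      idle IFF alarm = True
  (hot IFF idle) AND NOT idle = True
    hot IFF idle = True
    NOT idle = True
Both conjuncts True, so the formula holds.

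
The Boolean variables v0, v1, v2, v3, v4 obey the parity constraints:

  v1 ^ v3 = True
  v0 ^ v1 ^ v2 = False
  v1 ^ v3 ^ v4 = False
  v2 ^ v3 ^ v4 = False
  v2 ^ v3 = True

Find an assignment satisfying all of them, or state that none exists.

v0=F, v1=F, v2=F, v3=T, v4=T

v1 ^ v3 = F ^ T = True ✓
v0 ^ v1 ^ v2 = F ^ F ^ F = False ✓
v1 ^ v3 ^ v4 = F ^ T ^ T = False ✓
v2 ^ v3 ^ v4 = F ^ T ^ T = False ✓
v2 ^ v3 = F ^ T = True ✓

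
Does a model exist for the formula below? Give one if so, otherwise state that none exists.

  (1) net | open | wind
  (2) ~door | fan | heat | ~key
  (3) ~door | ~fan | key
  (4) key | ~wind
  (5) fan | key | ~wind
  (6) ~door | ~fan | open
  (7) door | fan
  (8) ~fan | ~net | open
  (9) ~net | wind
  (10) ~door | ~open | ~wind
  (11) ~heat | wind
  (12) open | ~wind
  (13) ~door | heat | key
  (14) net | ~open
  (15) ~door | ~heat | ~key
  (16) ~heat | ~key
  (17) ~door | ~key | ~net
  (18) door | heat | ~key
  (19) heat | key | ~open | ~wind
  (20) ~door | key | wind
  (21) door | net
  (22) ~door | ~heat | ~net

No satisfying assignment exists.

Case net = True:
  (~net | wind) forces wind = True.
  (key | ~wind) forces key = True.
  (open | ~wind) forces open = True.
  (~door | ~open | ~wind) forces door = False.
  (door | fan) forces fan = True.
  (~heat | ~key) forces heat = False.
  Clause (door | heat | ~key) is falsified — contradiction.
Case net = False:
  (net | ~open) forces open = False.
  (net | open | wind) forces wind = True.
  Clause (open | ~wind) is falsified — contradiction.
Both cases fail, so the formula is unsatisfiable.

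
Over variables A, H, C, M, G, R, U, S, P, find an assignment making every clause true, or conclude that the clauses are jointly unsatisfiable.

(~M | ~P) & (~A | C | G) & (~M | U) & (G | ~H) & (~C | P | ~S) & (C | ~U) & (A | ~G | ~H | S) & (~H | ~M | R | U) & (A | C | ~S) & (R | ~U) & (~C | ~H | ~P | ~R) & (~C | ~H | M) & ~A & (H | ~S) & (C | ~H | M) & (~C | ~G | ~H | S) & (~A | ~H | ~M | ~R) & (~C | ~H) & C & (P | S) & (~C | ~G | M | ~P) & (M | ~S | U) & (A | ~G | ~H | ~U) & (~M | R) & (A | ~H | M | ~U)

A=F, H=F, C=T, M=F, G=F, R=F, U=F, S=F, P=T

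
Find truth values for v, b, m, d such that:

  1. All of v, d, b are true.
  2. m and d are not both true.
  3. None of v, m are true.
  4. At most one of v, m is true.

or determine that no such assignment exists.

Unsatisfiable — no assignment works.

Case v = True:
  Constraint (3) is violated (v=T) — contradiction.
Case v = False:
  Constraint (1) is violated (v=F) — contradiction.
Both cases fail — unsatisfiable.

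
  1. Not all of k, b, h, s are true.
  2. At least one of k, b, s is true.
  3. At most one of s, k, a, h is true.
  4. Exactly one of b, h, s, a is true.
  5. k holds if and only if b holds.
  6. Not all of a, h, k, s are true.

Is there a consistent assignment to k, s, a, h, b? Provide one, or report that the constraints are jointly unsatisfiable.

k = False; s = True; a = False; h = False; b = False

  (1) {k, b, h, s}: 1/4 true — not all ✓
  (2) {k, b, s}: 1 true — at least one ✓
  (3) {s, k, a, h}: 1 true — at most one ✓
  (4) {b, h, s, a}: 1 true — exactly one ✓
  (5) k=F, b=F — same ✓
  (6) {a, h, k, s}: 1/4 true — not all ✓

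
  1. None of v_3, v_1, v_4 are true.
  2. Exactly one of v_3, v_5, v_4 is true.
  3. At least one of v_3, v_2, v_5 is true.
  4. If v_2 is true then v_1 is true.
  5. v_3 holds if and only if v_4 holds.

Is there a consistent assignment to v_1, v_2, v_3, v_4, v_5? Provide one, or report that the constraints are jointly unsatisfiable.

v_1: False, v_2: False, v_3: False, v_4: False, v_5: True

  (1) {v_3, v_1, v_4}: 0 true — none ✓
  (2) {v_3, v_5, v_4}: 1 true — exactly one ✓
  (3) {v_3, v_2, v_5}: 1 true — at least one ✓
  (4) v_2=F ⇒ v_1: vacuous ✓
  (5) v_3=F, v_4=F — same ✓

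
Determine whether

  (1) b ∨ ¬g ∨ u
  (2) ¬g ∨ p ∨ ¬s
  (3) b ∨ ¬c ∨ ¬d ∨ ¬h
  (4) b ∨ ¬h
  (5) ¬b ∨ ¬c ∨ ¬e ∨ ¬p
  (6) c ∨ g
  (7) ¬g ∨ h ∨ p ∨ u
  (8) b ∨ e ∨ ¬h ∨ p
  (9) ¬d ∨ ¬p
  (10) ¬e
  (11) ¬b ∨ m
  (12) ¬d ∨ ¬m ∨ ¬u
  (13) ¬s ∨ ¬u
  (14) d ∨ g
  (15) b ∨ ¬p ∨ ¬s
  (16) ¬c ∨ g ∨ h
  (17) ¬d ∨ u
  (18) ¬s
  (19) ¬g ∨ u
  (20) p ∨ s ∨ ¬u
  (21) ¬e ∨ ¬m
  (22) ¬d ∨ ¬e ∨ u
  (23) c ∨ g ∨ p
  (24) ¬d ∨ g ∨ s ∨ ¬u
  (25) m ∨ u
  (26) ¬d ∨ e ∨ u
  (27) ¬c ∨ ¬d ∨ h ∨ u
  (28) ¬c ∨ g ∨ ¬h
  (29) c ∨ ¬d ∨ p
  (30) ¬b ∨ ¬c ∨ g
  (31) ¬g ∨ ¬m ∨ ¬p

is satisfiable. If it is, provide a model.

c=T, b=F, d=F, g=T, p=T, s=F, e=F, h=F, u=T, m=F

Unit clause (¬e) forces e = False.
Unit clause (¬s) forces s = False.
Set c = True.
Set b = False.
  then (b ∨ ¬h) forces h = False.
  then (¬c ∨ g ∨ h) forces g = True.
  then (¬g ∨ u) forces u = True.
  then (p ∨ s ∨ ¬u) forces p = True.
  then (¬g ∨ ¬m ∨ ¬p) forces m = False.
  then (¬d ∨ ¬p) forces d = False.
All clauses satisfied.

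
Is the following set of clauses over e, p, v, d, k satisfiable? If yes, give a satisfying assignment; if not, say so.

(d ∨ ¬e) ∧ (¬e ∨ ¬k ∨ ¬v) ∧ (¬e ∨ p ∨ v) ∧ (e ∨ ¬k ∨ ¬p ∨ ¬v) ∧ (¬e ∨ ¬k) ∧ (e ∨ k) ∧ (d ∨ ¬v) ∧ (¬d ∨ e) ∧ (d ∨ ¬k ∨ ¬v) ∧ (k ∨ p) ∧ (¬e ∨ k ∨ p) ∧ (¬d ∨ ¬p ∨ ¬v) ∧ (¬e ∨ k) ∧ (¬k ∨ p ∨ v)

Try e = True:
  (d ∨ ¬e) forces d = True.
  (¬e ∨ ¬k) forces k = False.
  clause (¬e ∨ k) is falsified — backtrack.
So e = False.
  then (e ∨ k) forces k = True.
  then (¬d ∨ e) forces d = False.
  then (d ∨ ¬k ∨ ¬v) forces v = False.
  then (¬k ∨ p ∨ v) forces p = True.
All clauses satisfied.

e=F, p=T, v=F, d=F, k=T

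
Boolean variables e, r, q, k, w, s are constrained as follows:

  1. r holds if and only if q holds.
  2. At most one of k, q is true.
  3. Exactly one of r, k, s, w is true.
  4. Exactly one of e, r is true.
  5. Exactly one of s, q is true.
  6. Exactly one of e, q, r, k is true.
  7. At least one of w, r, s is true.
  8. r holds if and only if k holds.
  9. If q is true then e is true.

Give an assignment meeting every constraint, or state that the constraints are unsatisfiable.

e = True, r = False, q = False, k = False, w = False, s = True

  (1) r=F, q=F — same ✓
  (2) {k, q}: 0 true — at most one ✓
  (3) {r, k, s, w}: 1 true — exactly one ✓
  (4) {e, r}: 1 true — exactly one ✓
  (5) {s, q}: 1 true — exactly one ✓
  (6) {e, q, r, k}: 1 true — exactly one ✓
  (7) {w, r, s}: 1 true — at least one ✓
  (8) r=F, k=F — same ✓
  (9) q=F ⇒ e: vacuous ✓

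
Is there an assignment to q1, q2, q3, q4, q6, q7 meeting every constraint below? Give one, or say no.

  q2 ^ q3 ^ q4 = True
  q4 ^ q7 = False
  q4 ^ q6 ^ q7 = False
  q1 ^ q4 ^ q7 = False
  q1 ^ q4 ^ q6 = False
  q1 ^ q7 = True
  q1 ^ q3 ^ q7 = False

The formula is unsatisfiable.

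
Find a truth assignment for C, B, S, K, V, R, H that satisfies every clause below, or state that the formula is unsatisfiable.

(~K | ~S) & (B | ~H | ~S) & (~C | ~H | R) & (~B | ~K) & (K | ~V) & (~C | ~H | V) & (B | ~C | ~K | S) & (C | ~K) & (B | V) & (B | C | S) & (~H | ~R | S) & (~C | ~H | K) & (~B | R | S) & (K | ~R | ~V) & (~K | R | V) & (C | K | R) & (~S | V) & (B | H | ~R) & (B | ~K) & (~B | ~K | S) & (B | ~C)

C: False, B: True, S: False, K: False, V: False, R: True, H: False

Set C = False.
  then (C | ~K) forces K = False.
  then (C | K | R) forces R = True.
  then (K | ~V) forces V = False.
  then (B | V) forces B = True.
  then (~S | V) forces S = False.
  then (~H | ~R | S) forces H = False.
All clauses satisfied.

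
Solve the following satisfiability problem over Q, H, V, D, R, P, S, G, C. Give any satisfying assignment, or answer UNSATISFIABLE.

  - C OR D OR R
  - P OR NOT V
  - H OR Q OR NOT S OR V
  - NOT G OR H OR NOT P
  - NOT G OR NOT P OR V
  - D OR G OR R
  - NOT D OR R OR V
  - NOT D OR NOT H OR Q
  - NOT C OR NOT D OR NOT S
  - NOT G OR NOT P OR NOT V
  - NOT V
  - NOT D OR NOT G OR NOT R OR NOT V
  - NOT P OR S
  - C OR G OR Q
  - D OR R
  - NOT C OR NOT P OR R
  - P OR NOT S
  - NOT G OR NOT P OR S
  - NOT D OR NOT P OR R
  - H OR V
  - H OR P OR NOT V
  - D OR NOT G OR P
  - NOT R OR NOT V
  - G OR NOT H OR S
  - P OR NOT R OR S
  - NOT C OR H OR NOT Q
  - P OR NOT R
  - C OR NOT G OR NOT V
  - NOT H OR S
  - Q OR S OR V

Unit clause (NOT V) forces V = False.
In (H OR V) only H is left, so H = True.
In (NOT H OR S) only S is left, so S = True.
In (P OR NOT S) only P is left, so P = True.
In (NOT G OR NOT P OR V) only NOT G is left, so G = False.
Set Q = True.
Set D = False.
  then (D OR G OR R) forces R = True.
Set C = False.
All clauses satisfied.

Q = True; H = True; V = False; D = False; R = True; P = True; S = True; G = False; C = False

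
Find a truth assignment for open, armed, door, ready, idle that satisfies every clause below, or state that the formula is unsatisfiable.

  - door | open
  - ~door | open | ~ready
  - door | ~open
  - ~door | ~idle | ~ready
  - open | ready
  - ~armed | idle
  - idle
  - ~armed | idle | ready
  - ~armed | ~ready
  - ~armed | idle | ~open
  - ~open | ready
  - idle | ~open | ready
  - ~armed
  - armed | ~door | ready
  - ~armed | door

Unsatisfiable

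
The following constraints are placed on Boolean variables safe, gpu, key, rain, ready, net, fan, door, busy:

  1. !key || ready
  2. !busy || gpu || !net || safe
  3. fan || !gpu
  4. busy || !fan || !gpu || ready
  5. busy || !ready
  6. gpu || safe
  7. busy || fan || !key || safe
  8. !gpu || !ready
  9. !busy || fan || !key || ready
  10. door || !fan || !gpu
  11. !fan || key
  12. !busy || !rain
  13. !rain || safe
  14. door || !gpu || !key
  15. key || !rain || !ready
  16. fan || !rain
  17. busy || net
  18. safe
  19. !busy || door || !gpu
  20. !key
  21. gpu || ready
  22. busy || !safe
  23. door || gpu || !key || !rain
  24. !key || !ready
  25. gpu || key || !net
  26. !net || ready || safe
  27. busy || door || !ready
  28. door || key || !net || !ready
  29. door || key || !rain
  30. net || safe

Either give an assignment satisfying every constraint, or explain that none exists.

Unit clause (safe) forces safe = True.
Unit clause (!key) forces key = False.
In (busy || !safe) only busy is left, so busy = True.
In (!fan || key) only !fan is left, so fan = False.
In (!busy || !rain) only !rain is left, so rain = False.
In (fan || !gpu) only !gpu is left, so gpu = False.
In (gpu || ready) only ready is left, so ready = True.
In (gpu || key || !net) only !net is left, so net = False.
Set door = True.
All clauses satisfied.

safe = True; gpu = False; key = False; rain = False; ready = True; net = False; fan = False; door = True; busy = True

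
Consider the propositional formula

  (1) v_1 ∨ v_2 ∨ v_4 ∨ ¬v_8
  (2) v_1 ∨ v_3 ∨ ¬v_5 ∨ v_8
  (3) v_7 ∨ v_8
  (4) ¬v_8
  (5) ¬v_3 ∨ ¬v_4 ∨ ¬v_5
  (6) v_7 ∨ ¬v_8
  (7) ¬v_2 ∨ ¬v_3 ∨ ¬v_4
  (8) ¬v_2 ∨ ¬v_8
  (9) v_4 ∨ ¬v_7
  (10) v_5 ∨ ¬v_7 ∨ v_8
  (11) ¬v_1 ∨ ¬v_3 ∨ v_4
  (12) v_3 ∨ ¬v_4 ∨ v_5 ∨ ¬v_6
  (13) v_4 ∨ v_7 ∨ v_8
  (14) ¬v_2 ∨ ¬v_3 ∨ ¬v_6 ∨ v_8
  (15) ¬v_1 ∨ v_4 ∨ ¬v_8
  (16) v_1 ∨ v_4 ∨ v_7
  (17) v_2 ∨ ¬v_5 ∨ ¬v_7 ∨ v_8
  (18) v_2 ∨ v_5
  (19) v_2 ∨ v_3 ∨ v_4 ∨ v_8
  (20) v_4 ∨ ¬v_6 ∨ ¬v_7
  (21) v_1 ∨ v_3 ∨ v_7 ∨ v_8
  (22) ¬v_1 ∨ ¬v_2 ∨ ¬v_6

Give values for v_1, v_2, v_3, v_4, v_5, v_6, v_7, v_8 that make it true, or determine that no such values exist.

Unit clause (¬v_8) forces v_8 = False.
In (v_7 ∨ v_8) only v_7 is left, so v_7 = True.
In (v_4 ∨ ¬v_7) only v_4 is left, so v_4 = True.
In (v_5 ∨ ¬v_7 ∨ v_8) only v_5 is left, so v_5 = True.
In (v_2 ∨ ¬v_5 ∨ ¬v_7 ∨ v_8) only v_2 is left, so v_2 = True.
In (¬v_3 ∨ ¬v_4 ∨ ¬v_5) only ¬v_3 is left, so v_3 = False.
In (v_1 ∨ v_3 ∨ ¬v_5 ∨ v_8) only v_1 is left, so v_1 = True.
In (¬v_1 ∨ ¬v_2 ∨ ¬v_6) only ¬v_6 is left, so v_6 = False.
All clauses satisfied.

v_1: True, v_2: True, v_3: False, v_4: True, v_5: True, v_6: False, v_7: True, v_8: False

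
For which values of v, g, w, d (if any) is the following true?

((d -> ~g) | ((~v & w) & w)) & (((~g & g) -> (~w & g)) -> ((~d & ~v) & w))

v: False, g: True, w: True, d: False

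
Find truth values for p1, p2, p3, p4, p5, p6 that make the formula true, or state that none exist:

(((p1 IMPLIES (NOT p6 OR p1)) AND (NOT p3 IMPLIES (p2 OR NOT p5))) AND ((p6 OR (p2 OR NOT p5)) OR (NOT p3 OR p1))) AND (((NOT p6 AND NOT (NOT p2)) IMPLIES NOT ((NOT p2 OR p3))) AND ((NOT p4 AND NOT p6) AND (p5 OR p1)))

p1: True, p2: True, p3: False, p4: False, p5: False, p6: False

  ((p1 IMPLIES (NOT p6 OR p1)) AND (NOT p3 IMPLIES (p2 OR NOT p5))) AND ((p6 OR (p2 OR NOT p5)) OR (NOT p3 OR p1)) = True
    (p1 IMPLIES (NOT p6 OR p1)) AND (NOT p3 IMPLIES (p2 OR NOT p5)) = True
      p1 IMPLIES (NOT p6 OR p1) = True
        NOT p6 OR p1 = True
          NOT p6 = True
      NOT p3 IMPLIES (p2 OR NOT p5) = True
        NOT p3 = True
        p2 OR NOT p5 = True
          NOT p5 = True
    (p6 OR (p2 OR NOT p5)) OR (NOT p3 OR p1) = True
      p6 OR (p2 OR NOT p5) = True
        p2 OR NOT p5 = True
          NOT p5 = True
      NOT p3 OR p1 = True
        NOT p3 = True
  ((NOT p6 AND NOT (NOT p2)) IMPLIES NOT ((NOT p2 OR p3))) AND ((NOT p4 AND NOT p6) AND (p5 OR p1)) = True
    (NOT p6 AND NOT (NOT p2)) IMPLIES NOT ((NOT p2 OR p3)) = True
      NOT p6 AND NOT (NOT p2) = True
        NOT p6 = True
        NOT (NOT p2) = True
          NOT p2 = False
      NOT ((NOT p2 OR p3)) = True
        NOT p2 OR p3 = False
          NOT p2 = False
    (NOT p4 AND NOT p6) AND (p5 OR p1) = True
      NOT p4 AND NOT p6 = True
        NOT p4 = True
        NOT p6 = True
      p5 OR p1 = True
Both conjuncts True, so the formula holds.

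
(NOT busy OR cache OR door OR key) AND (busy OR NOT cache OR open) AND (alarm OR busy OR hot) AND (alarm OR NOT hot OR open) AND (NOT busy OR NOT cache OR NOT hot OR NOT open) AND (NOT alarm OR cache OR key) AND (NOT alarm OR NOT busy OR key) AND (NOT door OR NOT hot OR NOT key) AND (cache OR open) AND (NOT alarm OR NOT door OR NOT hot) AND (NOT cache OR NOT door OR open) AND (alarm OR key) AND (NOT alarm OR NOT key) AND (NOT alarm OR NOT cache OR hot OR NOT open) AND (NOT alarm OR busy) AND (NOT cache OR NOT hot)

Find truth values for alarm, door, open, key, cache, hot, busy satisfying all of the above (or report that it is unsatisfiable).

Try alarm = True:
  (NOT alarm OR NOT key) forces key = False.
  (NOT alarm OR cache OR key) forces cache = True.
  (NOT alarm OR NOT busy OR key) forces busy = False.
  clause (NOT alarm OR busy) is falsified — backtrack.
So alarm = False.
  then (alarm OR key) forces key = True.
Set door = True.
  then (NOT door OR NOT hot OR NOT key) forces hot = False.
  then (alarm OR busy OR hot) forces busy = True.
Set open = True.
Set cache = False.
All clauses satisfied.

alarm = False, door = True, open = True, key = True, cache = False, hot = False, busy = True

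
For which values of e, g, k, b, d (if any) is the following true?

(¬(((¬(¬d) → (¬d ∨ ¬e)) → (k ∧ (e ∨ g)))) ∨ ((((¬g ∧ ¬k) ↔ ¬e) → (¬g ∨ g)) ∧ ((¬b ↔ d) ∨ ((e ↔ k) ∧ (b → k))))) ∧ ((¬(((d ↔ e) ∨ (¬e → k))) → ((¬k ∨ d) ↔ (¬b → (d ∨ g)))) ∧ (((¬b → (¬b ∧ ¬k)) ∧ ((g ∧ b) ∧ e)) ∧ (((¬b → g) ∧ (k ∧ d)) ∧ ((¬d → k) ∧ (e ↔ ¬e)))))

The conjunct e ↔ ¬e is unsatisfiable on its own:
  e=F: evaluates to False.
  e=T: evaluates to False.
So the whole conjunction is unsatisfiable.

Unsatisfiable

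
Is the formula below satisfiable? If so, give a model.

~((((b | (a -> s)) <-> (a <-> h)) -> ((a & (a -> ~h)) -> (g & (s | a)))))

a = True; b = False; h = False; g = False; s = False

  ~((((b | (a -> s)) <-> (a <-> h)) -> ((a & (a -> ~h)) -> (g & (s | a))))) = True
    ((b | (a -> s)) <-> (a <-> h)) -> ((a & (a -> ~h)) -> (g & (s | a))) = False
      (b | (a -> s)) <-> (a <-> h) = True
        b | (a -> s) = False
          a -> s = False
        a <-> h = False
      (a & (a -> ~h)) -> (g & (s | a)) = False
        a & (a -> ~h) = True
          a -> ~h = True
            ~h = True
        g & (s | a) = False
          s | a = True
The formula evaluates to True.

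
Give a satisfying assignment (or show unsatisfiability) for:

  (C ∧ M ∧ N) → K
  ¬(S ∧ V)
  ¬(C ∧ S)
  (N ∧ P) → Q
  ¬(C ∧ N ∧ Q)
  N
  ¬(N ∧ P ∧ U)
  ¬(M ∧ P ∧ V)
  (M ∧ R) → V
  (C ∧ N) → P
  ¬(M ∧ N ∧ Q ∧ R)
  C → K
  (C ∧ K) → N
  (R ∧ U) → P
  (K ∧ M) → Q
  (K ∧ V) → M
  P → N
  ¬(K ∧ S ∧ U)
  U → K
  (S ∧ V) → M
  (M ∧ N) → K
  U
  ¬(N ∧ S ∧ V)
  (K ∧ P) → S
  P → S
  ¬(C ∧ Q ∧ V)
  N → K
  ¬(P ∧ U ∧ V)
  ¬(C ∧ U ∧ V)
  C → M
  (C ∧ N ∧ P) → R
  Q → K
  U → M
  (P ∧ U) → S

Unit clause (N) forces N = True.
Unit clause (U) forces U = True.
In (K ∨ ¬N) only K is left, so K = True.
In (¬K ∨ ¬S ∨ ¬U) only ¬S is left, so S = False.
In (M ∨ ¬U) only M is left, so M = True.
In (¬N ∨ ¬P ∨ ¬U) only ¬P is left, so P = False.
In (¬C ∨ ¬N ∨ P) only ¬C is left, so C = False.
In (¬K ∨ ¬M ∨ Q) only Q is left, so Q = True.
In (P ∨ ¬R ∨ ¬U) only ¬R is left, so R = False.
Set V = True.
All clauses satisfied.

V = True; P = False; S = False; C = False; N = True; R = False; Q = True; K = True; M = True; U = True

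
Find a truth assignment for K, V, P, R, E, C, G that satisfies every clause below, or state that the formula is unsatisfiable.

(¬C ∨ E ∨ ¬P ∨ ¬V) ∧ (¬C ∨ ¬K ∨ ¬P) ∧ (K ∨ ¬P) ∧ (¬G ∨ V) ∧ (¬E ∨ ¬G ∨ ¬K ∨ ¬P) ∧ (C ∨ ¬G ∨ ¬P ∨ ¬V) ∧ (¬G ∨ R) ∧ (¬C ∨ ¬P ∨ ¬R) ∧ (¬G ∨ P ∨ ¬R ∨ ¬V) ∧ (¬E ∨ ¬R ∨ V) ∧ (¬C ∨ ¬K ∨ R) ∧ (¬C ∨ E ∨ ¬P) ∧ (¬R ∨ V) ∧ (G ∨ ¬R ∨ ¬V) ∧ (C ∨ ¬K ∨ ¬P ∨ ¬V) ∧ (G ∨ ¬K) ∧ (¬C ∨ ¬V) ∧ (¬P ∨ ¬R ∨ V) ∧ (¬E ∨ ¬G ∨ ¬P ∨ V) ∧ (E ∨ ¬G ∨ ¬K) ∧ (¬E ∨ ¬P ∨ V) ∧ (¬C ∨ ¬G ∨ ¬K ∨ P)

Set K = False.
  then (K ∨ ¬P) forces P = False.
Set V = False.
  then (¬G ∨ V) forces G = False.
  then (¬R ∨ V) forces R = False.
Set E = False.
Set C = True.
All clauses satisfied.

K: False; V: False; P: False; R: False; E: False; C: True; G: False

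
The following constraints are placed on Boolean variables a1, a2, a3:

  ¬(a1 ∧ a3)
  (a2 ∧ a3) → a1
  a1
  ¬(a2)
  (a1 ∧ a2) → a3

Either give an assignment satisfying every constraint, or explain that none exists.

Unit clause (a1) forces a1 = True.
Unit clause (¬a2) forces a2 = False.
In (¬a1 ∨ ¬a3) only ¬a3 is left, so a3 = False.
Check each clause:
  (a1): a1 holds.
  (¬a2): ¬a2 holds.
  (¬a1 ∨ ¬a3): ¬a3 holds.
  (a1 ∨ ¬a2 ∨ ¬a3): a1 holds.
  (¬a1 ∨ ¬a2 ∨ a3): ¬a2 holds.
All clauses satisfied.

a1 = True; a2 = False; a3 = False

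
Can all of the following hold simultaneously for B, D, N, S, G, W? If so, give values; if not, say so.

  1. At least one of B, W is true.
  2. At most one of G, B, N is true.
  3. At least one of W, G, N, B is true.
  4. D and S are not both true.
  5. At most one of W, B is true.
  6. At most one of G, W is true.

B = False, D = False, N = False, S = False, G = False, W = True

  (1) {B, W}: 1 true — at least one ✓
  (2) {G, B, N}: 0 true — at most one ✓
  (3) {W, G, N, B}: 1 true — at least one ✓
  (4) D=F, S=F — not both ✓
  (5) {W, B}: 1 true — at most one ✓
  (6) {G, W}: 1 true — at most one ✓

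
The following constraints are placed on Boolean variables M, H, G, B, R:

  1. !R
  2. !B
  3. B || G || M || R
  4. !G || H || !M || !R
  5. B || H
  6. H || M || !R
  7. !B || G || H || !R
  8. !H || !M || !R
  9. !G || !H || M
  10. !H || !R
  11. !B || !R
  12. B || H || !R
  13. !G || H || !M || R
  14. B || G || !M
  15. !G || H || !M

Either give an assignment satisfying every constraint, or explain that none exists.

Unit clause (!R) forces R = False.
Unit clause (!B) forces B = False.
In (B || H) only H is left, so H = True.
Try M = False:
  (B || G || M || R) forces G = True.
  clause (!G || !H || M) is falsified — backtrack.
So M = True.
  then (B || G || !M) forces G = True.
All clauses satisfied.

M = True; H = True; G = True; B = False; R = False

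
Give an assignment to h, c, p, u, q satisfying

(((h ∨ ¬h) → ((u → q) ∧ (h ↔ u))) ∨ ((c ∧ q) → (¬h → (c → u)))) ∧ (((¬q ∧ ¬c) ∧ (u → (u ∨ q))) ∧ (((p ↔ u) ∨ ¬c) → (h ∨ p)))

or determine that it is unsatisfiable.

h: False; c: False; p: True; u: False; q: False

  ((h ∨ ¬h) → ((u → q) ∧ (h ↔ u))) ∨ ((c ∧ q) → (¬h → (c → u))) = True
    (h ∨ ¬h) → ((u → q) ∧ (h ↔ u)) = True
      h ∨ ¬h = True
        ¬h = True
      (u → q) ∧ (h ↔ u) = True
        u → q = True
        h ↔ u = True
    (c ∧ q) → (¬h → (c → u)) = True
      c ∧ q = False
      ¬h → (c → u) = True
        ¬h = True
        c → u = True
  ((¬q ∧ ¬c) ∧ (u → (u ∨ q))) ∧ (((p ↔ u) ∨ ¬c) → (h ∨ p)) = True
    (¬q ∧ ¬c) ∧ (u → (u ∨ q)) = True
      ¬q ∧ ¬c = True
        ¬q = True
        ¬c = True
      u → (u ∨ q) = True
        u ∨ q = False
    ((p ↔ u) ∨ ¬c) → (h ∨ p) = True
      (p ↔ u) ∨ ¬c = True
        p ↔ u = False
        ¬c = True
      h ∨ p = True
Both conjuncts True, so the formula holds.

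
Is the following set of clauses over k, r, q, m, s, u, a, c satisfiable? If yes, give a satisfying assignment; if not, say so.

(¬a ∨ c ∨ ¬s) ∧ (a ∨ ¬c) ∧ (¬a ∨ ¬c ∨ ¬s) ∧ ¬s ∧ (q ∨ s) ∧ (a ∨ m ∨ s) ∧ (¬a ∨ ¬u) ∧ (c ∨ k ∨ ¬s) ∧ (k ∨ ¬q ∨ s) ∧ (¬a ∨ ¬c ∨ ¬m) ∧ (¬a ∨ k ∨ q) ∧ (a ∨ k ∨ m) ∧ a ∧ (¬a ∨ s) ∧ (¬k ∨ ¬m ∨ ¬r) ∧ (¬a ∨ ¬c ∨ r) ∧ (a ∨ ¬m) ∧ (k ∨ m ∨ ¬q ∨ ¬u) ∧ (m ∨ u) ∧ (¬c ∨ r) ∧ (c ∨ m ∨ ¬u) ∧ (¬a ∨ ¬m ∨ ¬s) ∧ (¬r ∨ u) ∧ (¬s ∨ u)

Case a = True:
  (¬s) forces s = False.
  Clause (¬a ∨ s) is falsified — contradiction.
Case a = False:
  Clause (a) is falsified — contradiction.
Both cases fail, so the formula is unsatisfiable.

The formula is unsatisfiable.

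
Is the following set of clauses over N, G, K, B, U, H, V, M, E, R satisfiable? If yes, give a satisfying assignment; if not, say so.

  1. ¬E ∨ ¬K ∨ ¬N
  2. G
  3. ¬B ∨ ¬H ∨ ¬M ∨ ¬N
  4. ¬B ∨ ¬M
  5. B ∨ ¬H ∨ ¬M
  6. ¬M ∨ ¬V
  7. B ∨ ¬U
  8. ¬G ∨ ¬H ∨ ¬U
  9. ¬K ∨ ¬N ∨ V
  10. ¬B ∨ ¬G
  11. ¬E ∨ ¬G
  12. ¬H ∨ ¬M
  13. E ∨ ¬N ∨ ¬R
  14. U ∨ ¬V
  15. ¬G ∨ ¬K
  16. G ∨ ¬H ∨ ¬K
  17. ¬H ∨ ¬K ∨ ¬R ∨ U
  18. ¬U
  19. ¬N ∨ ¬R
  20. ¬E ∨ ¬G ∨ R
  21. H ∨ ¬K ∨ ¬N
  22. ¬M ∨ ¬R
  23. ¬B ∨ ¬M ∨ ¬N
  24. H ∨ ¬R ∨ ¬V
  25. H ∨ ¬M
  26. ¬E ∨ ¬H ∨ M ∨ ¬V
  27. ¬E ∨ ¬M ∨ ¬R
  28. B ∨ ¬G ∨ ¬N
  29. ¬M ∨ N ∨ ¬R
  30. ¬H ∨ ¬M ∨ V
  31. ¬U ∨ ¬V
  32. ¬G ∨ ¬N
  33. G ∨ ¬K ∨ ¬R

N = False, G = True, K = False, B = False, U = False, H = False, V = False, M = False, E = False, R = False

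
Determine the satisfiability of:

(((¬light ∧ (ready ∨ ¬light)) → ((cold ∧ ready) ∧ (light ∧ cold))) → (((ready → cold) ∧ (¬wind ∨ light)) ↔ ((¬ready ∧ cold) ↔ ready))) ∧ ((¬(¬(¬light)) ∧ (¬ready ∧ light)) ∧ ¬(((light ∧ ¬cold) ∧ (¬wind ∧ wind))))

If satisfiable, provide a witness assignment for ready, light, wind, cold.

Unsatisfiable

Case light = True: the conjunct ¬(¬(¬light)) becomes ¬(¬False) = False.
Case light = False: the conjunct light is False.
Both cases fail — unsatisfiable.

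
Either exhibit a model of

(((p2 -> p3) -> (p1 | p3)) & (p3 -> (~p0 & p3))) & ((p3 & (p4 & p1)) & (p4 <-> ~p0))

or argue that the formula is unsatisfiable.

p0 = False, p1 = True, p2 = True, p3 = True, p4 = True

  ((p2 -> p3) -> (p1 | p3)) & (p3 -> (~p0 & p3)) = True
    (p2 -> p3) -> (p1 | p3) = True
      p2 -> p3 = True
      p1 | p3 = True
    p3 -> (~p0 & p3) = True
      ~p0 & p3 = True
        ~p0 = True
  (p3 & (p4 & p1)) & (p4 <-> ~p0) = True
    p3 & (p4 & p1) = True
      p4 & p1 = True
    p4 <-> ~p0 = True
      ~p0 = True
Both conjuncts True, so the formula holds.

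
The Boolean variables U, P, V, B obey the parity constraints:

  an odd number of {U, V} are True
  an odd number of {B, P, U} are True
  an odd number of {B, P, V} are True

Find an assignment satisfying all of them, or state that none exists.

Adding constraints 1, 2, 3 mod 2: every variable appears an even number of times on the left, so the left side is 0.
But the right sides sum to 1 (mod 2). 0 ≠ 1 — the system is inconsistent.

Unsatisfiable — no assignment works.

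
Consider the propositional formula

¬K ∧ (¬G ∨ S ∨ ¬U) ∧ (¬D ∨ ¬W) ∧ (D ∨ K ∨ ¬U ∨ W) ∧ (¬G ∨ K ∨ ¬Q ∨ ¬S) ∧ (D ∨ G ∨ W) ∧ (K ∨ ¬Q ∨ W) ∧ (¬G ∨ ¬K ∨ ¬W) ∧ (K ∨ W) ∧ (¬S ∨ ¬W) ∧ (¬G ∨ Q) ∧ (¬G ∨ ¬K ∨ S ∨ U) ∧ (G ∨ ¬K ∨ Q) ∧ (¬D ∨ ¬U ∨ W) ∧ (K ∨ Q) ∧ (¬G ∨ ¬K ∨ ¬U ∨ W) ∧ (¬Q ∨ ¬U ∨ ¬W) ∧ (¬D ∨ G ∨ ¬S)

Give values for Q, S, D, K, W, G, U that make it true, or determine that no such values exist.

Q: True, S: False, D: False, K: False, W: True, G: True, U: False

Unit clause (¬K) forces K = False.
In (K ∨ W) only W is left, so W = True.
In (¬S ∨ ¬W) only ¬S is left, so S = False.
In (K ∨ Q) only Q is left, so Q = True.
In (¬Q ∨ ¬U ∨ ¬W) only ¬U is left, so U = False.
In (¬D ∨ ¬W) only ¬D is left, so D = False.
Set G = True.
All clauses satisfied.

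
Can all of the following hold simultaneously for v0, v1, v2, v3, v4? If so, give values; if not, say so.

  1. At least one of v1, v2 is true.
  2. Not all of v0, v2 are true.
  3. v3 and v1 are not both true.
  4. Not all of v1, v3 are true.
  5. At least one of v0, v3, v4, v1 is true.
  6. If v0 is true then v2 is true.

v0: False; v1: False; v2: True; v3: True; v4: True

  (1) {v1, v2}: 1 true — at least one ✓
  (2) {v0, v2}: 1/2 true — not all ✓
  (3) v3=T, v1=F — not both ✓
  (4) {v1, v3}: 1/2 true — not all ✓
  (5) {v0, v3, v4, v1}: 2 true — at least one ✓
  (6) v0=F ⇒ v2: vacuous ✓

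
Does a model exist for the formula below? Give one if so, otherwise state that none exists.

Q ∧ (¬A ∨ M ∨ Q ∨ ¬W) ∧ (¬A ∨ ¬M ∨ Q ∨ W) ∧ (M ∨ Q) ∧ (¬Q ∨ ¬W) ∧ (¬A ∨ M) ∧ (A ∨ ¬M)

Unit clause (Q) forces Q = True.
In (¬Q ∨ ¬W) only ¬W is left, so W = False.
Set A = True.
  then (¬A ∨ M) forces M = True.
Check each clause:
  (Q): Q holds.
  (¬A ∨ M ∨ Q ∨ ¬W): M holds.
  (¬A ∨ ¬M ∨ Q ∨ W): Q holds.
  (M ∨ Q): M holds.
  (¬Q ∨ ¬W): ¬W holds.
  (¬A ∨ M): M holds.
  (A ∨ ¬M): A holds.
All clauses satisfied.

W: False, Q: True, A: True, M: True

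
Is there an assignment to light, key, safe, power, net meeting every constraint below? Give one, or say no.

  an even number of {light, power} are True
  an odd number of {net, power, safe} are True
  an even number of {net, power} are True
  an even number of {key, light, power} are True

light = True, key = False, safe = True, power = True, net = True

{light, power}: 2 true → even ✓
{net, power, safe}: 3 true → odd ✓
{net, power}: 2 true → even ✓
{key, light, power}: 2 true → even ✓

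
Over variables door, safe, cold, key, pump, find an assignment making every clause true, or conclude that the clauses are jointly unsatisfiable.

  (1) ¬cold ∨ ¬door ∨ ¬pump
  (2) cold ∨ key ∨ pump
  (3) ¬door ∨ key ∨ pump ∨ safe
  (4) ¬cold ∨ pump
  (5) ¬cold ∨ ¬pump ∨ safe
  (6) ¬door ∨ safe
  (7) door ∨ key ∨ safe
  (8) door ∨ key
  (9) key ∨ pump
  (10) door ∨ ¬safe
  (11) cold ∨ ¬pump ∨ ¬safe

door = False, safe = False, cold = False, key = True, pump = False

Set door = False.
  then (door ∨ key) forces key = True.
  then (door ∨ ¬safe) forces safe = False.
Try cold = True:
  (¬cold ∨ pump) forces pump = True.
  clause (¬cold ∨ ¬pump ∨ safe) is falsified — backtrack.
So cold = False.
Set pump = False.
All clauses satisfied.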